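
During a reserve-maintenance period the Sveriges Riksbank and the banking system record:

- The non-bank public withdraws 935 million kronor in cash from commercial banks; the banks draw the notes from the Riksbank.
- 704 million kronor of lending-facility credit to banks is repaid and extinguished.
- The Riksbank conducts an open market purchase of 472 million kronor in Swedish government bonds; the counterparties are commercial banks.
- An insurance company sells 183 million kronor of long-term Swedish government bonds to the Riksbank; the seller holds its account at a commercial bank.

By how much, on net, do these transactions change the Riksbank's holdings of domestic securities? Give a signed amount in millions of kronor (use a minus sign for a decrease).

+655 million

Currency withdrawal 935 million kronor: the Riksbank's securities portfolio is untouched → 0.
Discount-window repayment 704 million kronor: the Riksbank's securities portfolio is untouched → 0.
OMO purchase (from banks) 472 million kronor: securities added to the Riksbank's portfolio → +472M.
Asset purchase (from non-banks) 183 million kronor: securities added to the Riksbank's portfolio → +183M.
Net: 0 + 0 + 472 + 183 = +655 million.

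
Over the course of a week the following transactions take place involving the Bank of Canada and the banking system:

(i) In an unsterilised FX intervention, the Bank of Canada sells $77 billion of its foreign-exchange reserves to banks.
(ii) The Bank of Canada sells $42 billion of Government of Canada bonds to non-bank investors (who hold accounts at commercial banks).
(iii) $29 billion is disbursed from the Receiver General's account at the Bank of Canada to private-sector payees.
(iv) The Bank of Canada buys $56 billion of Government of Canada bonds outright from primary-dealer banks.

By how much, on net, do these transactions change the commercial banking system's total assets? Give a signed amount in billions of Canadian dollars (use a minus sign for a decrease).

-$13 billion

FX sale $77 billion: just an asset swap on bank balance sheets → 0.
Asset sale (to non-banks) $42 billion: bank balance sheets shrink → −$42B.
Government spending $29 billion: bank balance sheets expand → +$29B.
OMO purchase (from banks) $56 billion: just an asset swap on bank balance sheets → 0.
Net: 0 − 42 + 29 + 0 = -$13 billion.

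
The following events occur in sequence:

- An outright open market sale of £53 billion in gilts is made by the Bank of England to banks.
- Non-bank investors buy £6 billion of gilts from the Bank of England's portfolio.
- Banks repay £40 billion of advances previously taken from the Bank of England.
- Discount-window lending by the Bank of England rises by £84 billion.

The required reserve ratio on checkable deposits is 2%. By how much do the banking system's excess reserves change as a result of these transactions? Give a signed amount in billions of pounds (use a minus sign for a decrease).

OMO sale (to banks) £53 billion: reserves −£53B, deposits 0.
Asset sale (to non-banks) £6 billion: reserves −£6B, deposits −£6B.
Discount-window repayment £40 billion: reserves −£40B, deposits 0.
Discount-window loan £84 billion: reserves +£84B, deposits 0.
Totals: Δreserves = −£15B, Δdeposits = −£6B.
Δrequired reserves = 2% × −£6B = −£0.12B.
Δexcess reserves = Δreserves − Δrequired = −£15B − (−£0.12B) = -£14.88 billion.

-£14.88 billion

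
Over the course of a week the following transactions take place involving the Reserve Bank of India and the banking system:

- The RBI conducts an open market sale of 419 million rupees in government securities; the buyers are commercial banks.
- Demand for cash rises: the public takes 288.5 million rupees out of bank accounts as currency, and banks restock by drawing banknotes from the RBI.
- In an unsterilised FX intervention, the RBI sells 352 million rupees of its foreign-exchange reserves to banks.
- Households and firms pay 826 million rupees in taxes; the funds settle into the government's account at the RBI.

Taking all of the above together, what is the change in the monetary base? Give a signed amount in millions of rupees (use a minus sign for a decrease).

-1597 million

OMO sale (to banks) 419 million rupees: RBI balance sheet contracts → −419M.
Currency withdrawal 288.5 million rupees: just a shift between currency and reserves — both are base money → 0.
FX sale 352 million rupees: RBI balance sheet contracts → −352M.
Government account inflow 826 million rupees: reserves shift to a non-base liability → −826M.
Net: −419 + 0 − 352 − 826 = -1597 million.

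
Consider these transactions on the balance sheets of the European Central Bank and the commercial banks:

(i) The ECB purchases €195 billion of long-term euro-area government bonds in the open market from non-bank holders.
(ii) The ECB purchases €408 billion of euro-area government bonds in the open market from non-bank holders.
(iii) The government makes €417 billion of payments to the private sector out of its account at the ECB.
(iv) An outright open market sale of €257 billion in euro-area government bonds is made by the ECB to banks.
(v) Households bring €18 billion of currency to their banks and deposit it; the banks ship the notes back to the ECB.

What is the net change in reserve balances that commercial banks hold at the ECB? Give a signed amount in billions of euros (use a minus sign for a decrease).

+€781 billion

Asset purchase (from non-banks) €195 billion: the ECB pays by crediting reserve accounts → +€195B.
Asset purchase (from non-banks) €408 billion: the ECB pays by crediting reserve accounts → +€408B.
Government spending €417 billion: government payments flow into bank reserve accounts → +€417B.
OMO sale (to banks) €257 billion: the buying banks pay out of their reserve balances → −€257B.
Currency deposit €18 billion: returned notes are swapped for reserve credit → +€18B.
Net: 195 + 408 + 417 − 257 + 18 = +€781 billion.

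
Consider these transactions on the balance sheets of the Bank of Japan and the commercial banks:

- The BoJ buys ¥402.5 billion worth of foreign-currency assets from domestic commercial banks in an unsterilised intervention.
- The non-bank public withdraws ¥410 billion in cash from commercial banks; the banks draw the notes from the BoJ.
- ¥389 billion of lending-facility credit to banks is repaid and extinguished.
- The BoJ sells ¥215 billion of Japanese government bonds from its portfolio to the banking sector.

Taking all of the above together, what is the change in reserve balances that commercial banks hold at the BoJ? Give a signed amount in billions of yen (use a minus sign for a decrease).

FX purchase ¥402.5 billion: the BoJ pays by crediting reserve accounts → +¥402.5B.
Currency withdrawal ¥410 billion: banks swap reserves for currency → −¥410B.
Discount-window repayment ¥389 billion: repayment is debited from reserves → −¥389B.
OMO sale (to banks) ¥215 billion: the buying banks pay out of their reserve balances → −¥215B.
Net: 402.5 − 410 − 389 − 215 = -¥611.5 billion.

-¥611.5 billion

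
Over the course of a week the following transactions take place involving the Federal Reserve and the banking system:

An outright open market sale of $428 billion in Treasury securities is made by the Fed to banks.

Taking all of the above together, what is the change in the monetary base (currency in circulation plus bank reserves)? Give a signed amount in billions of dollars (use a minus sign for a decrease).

OMO sale (to banks) $428 billion: Fed balance sheet contracts → −$428B.

-$428 billion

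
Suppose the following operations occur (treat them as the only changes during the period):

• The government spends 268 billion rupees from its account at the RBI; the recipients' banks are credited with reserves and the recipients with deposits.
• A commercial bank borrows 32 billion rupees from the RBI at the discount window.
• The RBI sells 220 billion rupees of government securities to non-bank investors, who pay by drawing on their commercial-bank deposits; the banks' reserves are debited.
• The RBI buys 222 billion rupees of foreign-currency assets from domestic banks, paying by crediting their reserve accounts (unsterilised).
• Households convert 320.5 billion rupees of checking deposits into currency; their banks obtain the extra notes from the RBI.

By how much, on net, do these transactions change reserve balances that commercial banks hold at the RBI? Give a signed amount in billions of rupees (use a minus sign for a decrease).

Government spending 268 billion rupees: government payments flow into bank reserve accounts → +268B.
Discount-window loan 32 billion rupees: the loan is credited to the bank's reserve account → +32B.
Asset sale (to non-banks) 220 billion rupees: the non-bank buyers' banks settle from reserves → −220B.
FX purchase 222 billion rupees: the RBI pays by crediting reserve accounts → +222B.
Currency withdrawal 320.5 billion rupees: banks swap reserves for currency → −320.5B.
Net: 268 + 32 − 220 + 222 − 320.5 = -18.5 billion.

-18.5 billion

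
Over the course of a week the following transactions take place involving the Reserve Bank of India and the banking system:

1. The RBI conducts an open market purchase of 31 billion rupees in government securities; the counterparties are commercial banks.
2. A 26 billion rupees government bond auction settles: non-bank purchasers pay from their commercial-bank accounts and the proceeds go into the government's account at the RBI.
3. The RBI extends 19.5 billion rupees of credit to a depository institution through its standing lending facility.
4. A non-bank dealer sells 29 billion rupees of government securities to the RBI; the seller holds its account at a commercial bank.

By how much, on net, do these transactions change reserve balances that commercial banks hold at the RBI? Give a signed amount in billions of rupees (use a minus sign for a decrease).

RBI balance sheet:
  Assets:      Securities +60B, Loans to banks +19.5B
  Liabilities: Bank reserves +53.5B, Government deposits +26B
So the change in reserve balances that commercial banks hold at the RBI is +53.5 billion.

+53.5 billion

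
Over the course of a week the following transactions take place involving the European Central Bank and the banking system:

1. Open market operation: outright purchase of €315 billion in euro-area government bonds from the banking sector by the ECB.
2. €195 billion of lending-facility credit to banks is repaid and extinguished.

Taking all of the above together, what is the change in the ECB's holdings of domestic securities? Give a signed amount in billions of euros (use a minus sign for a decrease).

ECB balance sheet:
  Assets:      Securities +€315B, Loans to banks −€195B
  Liabilities: Bank reserves +€120B
Commercial banking system:
  Assets:      Reserves at CB +€120B, Securities −€315B
  Liabilities: Borrowings from CB −€195B
So the change in the ECB's holdings of domestic securities is +€315 billion.

+€315 billion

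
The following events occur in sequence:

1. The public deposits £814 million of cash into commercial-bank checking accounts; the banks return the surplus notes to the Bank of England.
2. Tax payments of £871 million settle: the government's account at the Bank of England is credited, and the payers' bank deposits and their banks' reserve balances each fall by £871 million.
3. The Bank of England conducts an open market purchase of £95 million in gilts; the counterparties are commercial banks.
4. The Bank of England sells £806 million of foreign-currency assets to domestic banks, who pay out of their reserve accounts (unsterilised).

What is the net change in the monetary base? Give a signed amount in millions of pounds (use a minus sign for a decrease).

-£1582 million

Bank of England balance sheet:
  Assets:      Securities +£95M, Foreign assets −£806M
  Liabilities: Bank reserves −£768M, Currency in circulation −£814M, Government deposits +£871M
Commercial banking system:
  Assets:      Reserves at CB −£768M, Securities −£95M, Foreign assets +£806M
  Liabilities: Checkable deposits −£57M
Monetary base = currency + reserves: −£814M + (−£768M) = -£1582 million.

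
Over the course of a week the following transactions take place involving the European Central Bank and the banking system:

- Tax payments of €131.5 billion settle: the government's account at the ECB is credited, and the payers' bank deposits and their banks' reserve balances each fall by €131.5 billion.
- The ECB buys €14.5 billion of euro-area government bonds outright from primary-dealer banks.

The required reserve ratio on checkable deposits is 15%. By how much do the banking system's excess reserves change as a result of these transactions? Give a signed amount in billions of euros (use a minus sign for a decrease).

-€97.275 billion

Government account inflow €131.5 billion: reserves −€131.5B, deposits −€131.5B.
OMO purchase (from banks) €14.5 billion: reserves +€14.5B, deposits 0.
Totals: Δreserves = −€117B, Δdeposits = −€131.5B.
Δrequired reserves = 15% × −€131.5B = −€19.725B.
Δexcess reserves = Δreserves − Δrequired = −€117B − (−€19.725B) = -€97.275 billion.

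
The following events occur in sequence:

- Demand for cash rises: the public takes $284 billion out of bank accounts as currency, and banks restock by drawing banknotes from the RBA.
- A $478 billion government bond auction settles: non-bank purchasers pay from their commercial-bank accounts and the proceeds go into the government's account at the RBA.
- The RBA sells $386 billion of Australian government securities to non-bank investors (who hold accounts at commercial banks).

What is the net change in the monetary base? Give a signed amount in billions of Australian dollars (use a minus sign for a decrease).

Currency withdrawal $284 billion: just a shift between currency and reserves — both are base money → 0.
Government account inflow $478 billion: reserves shift to a non-base liability → −$478B.
Asset sale (to non-banks) $386 billion: RBA balance sheet contracts → −$386B.
Net: 0 − 478 − 386 = -$864 billion.

-$864 billion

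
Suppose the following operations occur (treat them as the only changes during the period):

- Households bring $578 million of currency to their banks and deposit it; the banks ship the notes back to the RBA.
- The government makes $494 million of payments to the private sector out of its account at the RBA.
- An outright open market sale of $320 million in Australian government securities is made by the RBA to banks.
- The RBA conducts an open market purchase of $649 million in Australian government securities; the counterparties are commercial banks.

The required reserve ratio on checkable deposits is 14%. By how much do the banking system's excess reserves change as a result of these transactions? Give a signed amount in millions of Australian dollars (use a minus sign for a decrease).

Currency deposit $578 million: reserves +$578M, deposits +$578M.
Government spending $494 million: reserves +$494M, deposits +$494M.
OMO sale (to banks) $320 million: reserves −$320M, deposits 0.
OMO purchase (from banks) $649 million: reserves +$649M, deposits 0.
Totals: Δreserves = +$1401M, Δdeposits = +$1072M.
Δrequired reserves = 14% × +$1072M = +$150.08M.
Δexcess reserves = Δreserves − Δrequired = +$1401M − (+$150.08M) = +$1250.92 million.

+$1250.92 million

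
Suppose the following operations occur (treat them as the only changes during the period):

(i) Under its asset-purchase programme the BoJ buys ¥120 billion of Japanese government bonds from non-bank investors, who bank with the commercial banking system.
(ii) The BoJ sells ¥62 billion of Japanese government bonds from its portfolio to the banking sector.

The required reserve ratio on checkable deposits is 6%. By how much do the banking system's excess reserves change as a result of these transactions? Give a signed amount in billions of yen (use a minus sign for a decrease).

+¥50.8 billion

Asset purchase (from non-banks) ¥120 billion: reserves +¥120B, deposits +¥120B.
OMO sale (to banks) ¥62 billion: reserves −¥62B, deposits 0.
Totals: Δreserves = +¥58B, Δdeposits = +¥120B.
Δrequired reserves = 6% × +¥120B = +¥7.2B.
Δexcess reserves = Δreserves − Δrequired = +¥58B − (+¥7.2B) = +¥50.8 billion.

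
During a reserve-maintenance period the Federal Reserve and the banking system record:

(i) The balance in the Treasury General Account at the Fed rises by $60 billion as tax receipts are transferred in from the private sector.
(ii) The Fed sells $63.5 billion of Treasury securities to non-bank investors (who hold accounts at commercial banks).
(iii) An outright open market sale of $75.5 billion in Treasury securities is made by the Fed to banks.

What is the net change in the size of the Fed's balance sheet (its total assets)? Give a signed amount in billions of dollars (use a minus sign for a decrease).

-$139 billion

Fed balance sheet:
  Assets:      Securities −$139B
  Liabilities: Bank reserves −$199B, Government deposits +$60B
Change in total Fed assets = -$139 billion.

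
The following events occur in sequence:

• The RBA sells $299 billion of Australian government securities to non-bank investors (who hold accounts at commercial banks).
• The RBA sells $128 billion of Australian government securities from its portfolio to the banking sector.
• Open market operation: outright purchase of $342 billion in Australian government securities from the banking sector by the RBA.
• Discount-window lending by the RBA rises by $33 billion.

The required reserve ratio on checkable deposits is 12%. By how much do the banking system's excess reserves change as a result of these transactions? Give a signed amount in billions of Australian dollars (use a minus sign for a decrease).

-$16.12 billion

Asset sale (to non-banks) $299 billion: reserves −$299B, deposits −$299B.
OMO sale (to banks) $128 billion: reserves −$128B, deposits 0.
OMO purchase (from banks) $342 billion: reserves +$342B, deposits 0.
Discount-window loan $33 billion: reserves +$33B, deposits 0.
Totals: Δreserves = −$52B, Δdeposits = −$299B.
Δrequired reserves = 12% × −$299B = −$35.88B.
Δexcess reserves = Δreserves − Δrequired = −$52B − (−$35.88B) = -$16.12 billion.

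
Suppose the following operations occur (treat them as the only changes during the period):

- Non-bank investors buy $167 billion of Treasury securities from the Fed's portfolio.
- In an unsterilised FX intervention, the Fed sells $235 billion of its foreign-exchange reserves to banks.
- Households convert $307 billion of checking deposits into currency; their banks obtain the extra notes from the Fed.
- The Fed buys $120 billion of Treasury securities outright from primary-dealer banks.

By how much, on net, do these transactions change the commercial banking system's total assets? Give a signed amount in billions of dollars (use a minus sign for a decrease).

-$474 billion

Asset sale (to non-banks) $167 billion: bank balance sheets shrink → −$167B.
FX sale $235 billion: just an asset swap on bank balance sheets → 0.
Currency withdrawal $307 billion: bank balance sheets shrink → −$307B.
OMO purchase (from banks) $120 billion: just an asset swap on bank balance sheets → 0.
Net: −167 + 0 − 307 + 0 = -$474 billion.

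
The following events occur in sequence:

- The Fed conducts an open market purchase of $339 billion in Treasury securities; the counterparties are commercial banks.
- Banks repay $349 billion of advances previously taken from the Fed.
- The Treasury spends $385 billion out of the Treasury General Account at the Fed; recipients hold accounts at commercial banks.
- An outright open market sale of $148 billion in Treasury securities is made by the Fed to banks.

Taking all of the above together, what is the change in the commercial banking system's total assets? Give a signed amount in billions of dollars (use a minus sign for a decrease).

Fed balance sheet:
  Assets:      Securities +$191B, Loans to banks −$349B
  Liabilities: Bank reserves +$227B, Government deposits −$385B
Commercial banking system:
  Assets:      Reserves at CB +$227B, Securities −$191B
  Liabilities: Checkable deposits +$385B, Borrowings from CB −$349B
Change in total bank assets = +$36 billion.

+$36 billion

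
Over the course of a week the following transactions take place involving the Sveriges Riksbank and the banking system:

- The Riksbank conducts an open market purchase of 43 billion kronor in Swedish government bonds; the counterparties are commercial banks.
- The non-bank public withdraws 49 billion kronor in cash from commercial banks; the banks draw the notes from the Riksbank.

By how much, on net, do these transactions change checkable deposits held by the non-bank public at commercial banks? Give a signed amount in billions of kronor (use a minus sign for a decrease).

-49 billion

Riksbank balance sheet:
  Assets:      Securities +43B
  Liabilities: Bank reserves −6B, Currency in circulation +49B
Commercial banking system:
  Assets:      Reserves at CB −6B, Securities −43B
  Liabilities: Checkable deposits −49B
So the change in checkable deposits held by the non-bank public at commercial banks is -49 billion.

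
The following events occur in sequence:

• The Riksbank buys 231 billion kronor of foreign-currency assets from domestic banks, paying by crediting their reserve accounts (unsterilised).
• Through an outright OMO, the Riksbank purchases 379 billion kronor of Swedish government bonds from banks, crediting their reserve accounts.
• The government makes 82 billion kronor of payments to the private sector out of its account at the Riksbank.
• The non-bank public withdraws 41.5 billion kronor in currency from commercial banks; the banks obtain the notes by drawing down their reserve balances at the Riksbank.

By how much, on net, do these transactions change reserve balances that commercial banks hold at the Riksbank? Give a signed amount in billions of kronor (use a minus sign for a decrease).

Riksbank balance sheet:
  Assets:      Securities +379B, Foreign assets +231B
  Liabilities: Bank reserves +650.5B, Currency in circulation +41.5B, Government deposits −82B
Commercial banking system:
  Assets:      Reserves at CB +650.5B, Securities −379B, Foreign assets −231B
  Liabilities: Checkable deposits +40.5B
So the change in reserve balances that commercial banks hold at the Riksbank is +650.5 billion.

+650.5 billion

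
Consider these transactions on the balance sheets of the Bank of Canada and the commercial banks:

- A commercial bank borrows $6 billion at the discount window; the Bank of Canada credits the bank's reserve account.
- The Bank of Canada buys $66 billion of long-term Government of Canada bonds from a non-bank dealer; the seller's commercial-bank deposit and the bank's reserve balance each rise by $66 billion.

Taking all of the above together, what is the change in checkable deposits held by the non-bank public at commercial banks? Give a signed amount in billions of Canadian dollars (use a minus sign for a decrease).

+$66 billion

Bank of Canada balance sheet:
  Assets:      Securities +$66B, Loans to banks +$6B
  Liabilities: Bank reserves +$72B
Commercial banking system:
  Assets:      Reserves at CB +$72B
  Liabilities: Checkable deposits +$66B, Borrowings from CB +$6B
So the change in checkable deposits held by the non-bank public at commercial banks is +$66 billion.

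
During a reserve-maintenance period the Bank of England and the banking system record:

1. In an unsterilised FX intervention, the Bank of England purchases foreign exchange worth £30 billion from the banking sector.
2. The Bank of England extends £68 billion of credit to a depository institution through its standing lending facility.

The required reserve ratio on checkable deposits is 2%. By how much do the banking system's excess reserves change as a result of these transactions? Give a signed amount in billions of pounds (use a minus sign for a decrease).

FX purchase £30 billion: reserves +£30B, deposits 0.
Discount-window loan £68 billion: reserves +£68B, deposits 0.
Totals: Δreserves = +£98B, Δdeposits = 0.
Δrequired reserves = 2% × 0 = 0.
Δexcess reserves = Δreserves − Δrequired = +£98B − (0) = +£98 billion.

+£98 billion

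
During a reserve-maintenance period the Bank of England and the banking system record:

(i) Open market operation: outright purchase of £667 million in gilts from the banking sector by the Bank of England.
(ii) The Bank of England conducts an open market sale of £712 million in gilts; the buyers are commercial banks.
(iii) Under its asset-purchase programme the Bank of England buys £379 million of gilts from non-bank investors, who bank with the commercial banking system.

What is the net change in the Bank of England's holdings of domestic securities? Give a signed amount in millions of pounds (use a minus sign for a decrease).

OMO purchase (from banks) £667 million: securities added to the Bank of England's portfolio → +£667M.
OMO sale (to banks) £712 million: securities removed from the Bank of England's portfolio → −£712M.
Asset purchase (from non-banks) £379 million: securities added to the Bank of England's portfolio → +£379M.
Net: 667 − 712 + 379 = +£334 million.

+£334 million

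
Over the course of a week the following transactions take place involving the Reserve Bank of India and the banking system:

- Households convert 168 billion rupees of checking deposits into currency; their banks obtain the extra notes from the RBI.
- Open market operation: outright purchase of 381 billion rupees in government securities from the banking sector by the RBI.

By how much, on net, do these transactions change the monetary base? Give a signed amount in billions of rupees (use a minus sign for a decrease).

RBI balance sheet:
  Assets:      Securities +381B
  Liabilities: Bank reserves +213B, Currency in circulation +168B
Monetary base = currency + reserves: +168B + (+213B) = +381 billion.

+381 billion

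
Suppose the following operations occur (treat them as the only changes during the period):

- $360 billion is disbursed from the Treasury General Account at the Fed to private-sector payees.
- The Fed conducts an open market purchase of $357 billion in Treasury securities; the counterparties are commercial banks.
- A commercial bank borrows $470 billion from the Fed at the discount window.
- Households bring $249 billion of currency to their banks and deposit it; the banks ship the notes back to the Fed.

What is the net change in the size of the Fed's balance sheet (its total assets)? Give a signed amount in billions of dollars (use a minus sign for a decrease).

Government spending $360 billion: only the composition of liabilities changes → 0.
OMO purchase (from banks) $357 billion: a Fed asset is acquired → +$357B.
Discount-window loan $470 billion: a Fed asset is acquired → +$470B.
Currency deposit $249 billion: only the composition of liabilities changes → 0.
Net: 0 + 357 + 470 + 0 = +$827 billion.

+$827 billion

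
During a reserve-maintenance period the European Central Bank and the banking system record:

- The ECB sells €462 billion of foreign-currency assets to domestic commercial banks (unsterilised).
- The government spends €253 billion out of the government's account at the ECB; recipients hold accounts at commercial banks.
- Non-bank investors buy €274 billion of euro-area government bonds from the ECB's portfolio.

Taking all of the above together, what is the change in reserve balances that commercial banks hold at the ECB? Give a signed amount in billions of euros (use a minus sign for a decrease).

-€483 billion

ECB balance sheet:
  Assets:      Securities −€274B, Foreign assets −€462B
  Liabilities: Bank reserves −€483B, Government deposits −€253B
Commercial banking system:
  Assets:      Reserves at CB −€483B, Foreign assets +€462B
  Liabilities: Checkable deposits −€21B
So the change in reserve balances that commercial banks hold at the ECB is -€483 billion.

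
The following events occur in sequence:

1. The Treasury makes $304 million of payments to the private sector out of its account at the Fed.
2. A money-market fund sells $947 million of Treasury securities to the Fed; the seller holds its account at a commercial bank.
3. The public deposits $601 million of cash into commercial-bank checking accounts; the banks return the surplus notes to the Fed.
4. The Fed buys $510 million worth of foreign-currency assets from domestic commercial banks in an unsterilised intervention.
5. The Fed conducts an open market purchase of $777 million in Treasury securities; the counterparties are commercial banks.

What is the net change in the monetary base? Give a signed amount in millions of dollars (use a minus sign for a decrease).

Government spending $304 million: a non-base liability converts back to reserves → +$304M.
Asset purchase (from non-banks) $947 million: Fed balance sheet expands → +$947M.
Currency deposit $601 million: just a shift between currency and reserves — both are base money → 0.
FX purchase $510 million: Fed balance sheet expands → +$510M.
OMO purchase (from banks) $777 million: Fed balance sheet expands → +$777M.
Net: 304 + 947 + 0 + 510 + 777 = +$2538 million.

+$2538 million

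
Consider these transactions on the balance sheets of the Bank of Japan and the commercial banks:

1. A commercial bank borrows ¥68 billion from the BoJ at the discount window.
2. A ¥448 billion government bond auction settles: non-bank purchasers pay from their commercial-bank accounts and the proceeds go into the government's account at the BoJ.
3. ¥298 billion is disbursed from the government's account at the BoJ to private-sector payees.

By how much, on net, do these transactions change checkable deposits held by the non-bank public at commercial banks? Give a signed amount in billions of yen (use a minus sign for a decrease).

Discount-window loan ¥68 billion: the counterparty is a bank, so public deposits are unchanged → 0.
Government account inflow ¥448 billion: non-bank counterparties' bank balances fall → −¥448B.
Government spending ¥298 billion: non-bank counterparties' bank balances rise → +¥298B.
Net: 0 − 448 + 298 = -¥150 billion.

-¥150 billion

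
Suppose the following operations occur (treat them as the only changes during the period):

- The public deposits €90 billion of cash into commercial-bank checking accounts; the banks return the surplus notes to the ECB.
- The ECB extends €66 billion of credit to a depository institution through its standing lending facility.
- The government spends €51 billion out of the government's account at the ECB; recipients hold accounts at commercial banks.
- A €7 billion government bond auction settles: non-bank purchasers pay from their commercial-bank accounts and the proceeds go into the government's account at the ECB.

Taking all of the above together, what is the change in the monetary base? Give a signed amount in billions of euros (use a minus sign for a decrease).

+€110 billion

ECB balance sheet:
  Assets:      Loans to banks +€66B
  Liabilities: Bank reserves +€200B, Currency in circulation −€90B, Government deposits −€44B
Commercial banking system:
  Assets:      Reserves at CB +€200B
  Liabilities: Checkable deposits +€134B, Borrowings from CB +€66B
Monetary base = currency + reserves: −€90B + (+€200B) = +€110 billion.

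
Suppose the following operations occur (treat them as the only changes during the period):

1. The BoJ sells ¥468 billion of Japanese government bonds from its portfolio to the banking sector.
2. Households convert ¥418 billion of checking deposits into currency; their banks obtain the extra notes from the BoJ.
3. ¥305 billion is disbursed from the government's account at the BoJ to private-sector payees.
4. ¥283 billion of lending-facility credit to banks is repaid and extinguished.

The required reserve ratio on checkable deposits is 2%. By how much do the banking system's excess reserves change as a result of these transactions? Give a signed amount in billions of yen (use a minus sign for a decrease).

OMO sale (to banks) ¥468 billion: reserves −¥468B, deposits 0.
Currency withdrawal ¥418 billion: reserves −¥418B, deposits −¥418B.
Government spending ¥305 billion: reserves +¥305B, deposits +¥305B.
Discount-window repayment ¥283 billion: reserves −¥283B, deposits 0.
Totals: Δreserves = −¥864B, Δdeposits = −¥113B.
Δrequired reserves = 2% × −¥113B = −¥2.26B.
Δexcess reserves = Δreserves − Δrequired = −¥864B − (−¥2.26B) = -¥861.74 billion.

-¥861.74 billion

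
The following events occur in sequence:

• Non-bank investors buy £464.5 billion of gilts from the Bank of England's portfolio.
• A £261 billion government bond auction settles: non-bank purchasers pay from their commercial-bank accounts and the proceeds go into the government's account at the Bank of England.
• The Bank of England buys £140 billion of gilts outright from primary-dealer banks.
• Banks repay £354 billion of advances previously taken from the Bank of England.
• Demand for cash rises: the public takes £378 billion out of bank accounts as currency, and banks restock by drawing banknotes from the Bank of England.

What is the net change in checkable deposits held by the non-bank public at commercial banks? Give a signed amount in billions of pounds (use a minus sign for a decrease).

-£1103.5 billion

Asset sale (to non-banks) £464.5 billion: non-bank counterparties' bank balances fall → −£464.5B.
Government account inflow £261 billion: non-bank counterparties' bank balances fall → −£261B.
OMO purchase (from banks) £140 billion: the counterparty is a bank, so public deposits are unchanged → 0.
Discount-window repayment £354 billion: the counterparty is a bank, so public deposits are unchanged → 0.
Currency withdrawal £378 billion: non-bank counterparties' bank balances fall → −£378B.
Net: −464.5 − 261 + 0 + 0 − 378 = -£1103.5 billion.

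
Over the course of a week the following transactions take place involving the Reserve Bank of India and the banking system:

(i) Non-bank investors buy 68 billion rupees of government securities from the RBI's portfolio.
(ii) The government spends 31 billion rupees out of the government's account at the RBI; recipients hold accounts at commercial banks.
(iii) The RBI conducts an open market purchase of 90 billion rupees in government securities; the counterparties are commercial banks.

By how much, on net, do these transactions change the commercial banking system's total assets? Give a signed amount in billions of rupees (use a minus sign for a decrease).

Asset sale (to non-banks) 68 billion rupees: bank balance sheets shrink → −68B.
Government spending 31 billion rupees: bank balance sheets expand → +31B.
OMO purchase (from banks) 90 billion rupees: just an asset swap on bank balance sheets → 0.
Net: −68 + 31 + 0 = -37 billion.

-37 billion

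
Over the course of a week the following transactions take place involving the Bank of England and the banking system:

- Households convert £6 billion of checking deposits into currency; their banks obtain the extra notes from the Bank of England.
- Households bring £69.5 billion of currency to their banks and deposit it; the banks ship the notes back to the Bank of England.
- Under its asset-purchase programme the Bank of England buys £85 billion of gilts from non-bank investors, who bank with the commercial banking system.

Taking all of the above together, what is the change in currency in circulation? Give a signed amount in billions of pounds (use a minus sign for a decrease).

-£63.5 billion

Bank of England balance sheet:
  Assets:      Securities +£85B
  Liabilities: Bank reserves +£148.5B, Currency in circulation −£63.5B
Commercial banking system:
  Assets:      Reserves at CB +£148.5B
  Liabilities: Checkable deposits +£148.5B
So the change in currency in circulation is -£63.5 billion.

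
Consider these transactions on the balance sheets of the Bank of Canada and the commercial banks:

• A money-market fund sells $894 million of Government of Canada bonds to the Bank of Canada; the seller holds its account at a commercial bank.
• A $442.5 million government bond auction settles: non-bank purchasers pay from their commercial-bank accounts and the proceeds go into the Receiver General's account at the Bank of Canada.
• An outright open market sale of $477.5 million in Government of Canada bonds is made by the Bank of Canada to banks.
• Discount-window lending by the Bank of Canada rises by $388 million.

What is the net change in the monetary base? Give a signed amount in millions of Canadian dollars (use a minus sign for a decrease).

Bank of Canada balance sheet:
  Assets:      Securities +$416.5M, Loans to banks +$388M
  Liabilities: Bank reserves +$362M, Government deposits +$442.5M
Commercial banking system:
  Assets:      Reserves at CB +$362M, Securities +$477.5M
  Liabilities: Checkable deposits +$451.5M, Borrowings from CB +$388M
Monetary base = currency + reserves: 0 + (+$362M) = +$362 million.

+$362 million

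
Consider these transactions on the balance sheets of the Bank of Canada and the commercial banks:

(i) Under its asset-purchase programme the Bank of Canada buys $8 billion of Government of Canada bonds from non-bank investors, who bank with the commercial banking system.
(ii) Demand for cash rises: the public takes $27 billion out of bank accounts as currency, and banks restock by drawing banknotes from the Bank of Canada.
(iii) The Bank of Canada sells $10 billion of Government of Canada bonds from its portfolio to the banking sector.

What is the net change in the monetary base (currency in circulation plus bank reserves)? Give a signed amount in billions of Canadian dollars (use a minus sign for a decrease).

Bank of Canada balance sheet:
  Assets:      Securities −$2B
  Liabilities: Bank reserves −$29B, Currency in circulation +$27B
Commercial banking system:
  Assets:      Reserves at CB −$29B, Securities +$10B
  Liabilities: Checkable deposits −$19B
Monetary base = currency + reserves: +$27B + (−$29B) = -$2 billion.

-$2 billion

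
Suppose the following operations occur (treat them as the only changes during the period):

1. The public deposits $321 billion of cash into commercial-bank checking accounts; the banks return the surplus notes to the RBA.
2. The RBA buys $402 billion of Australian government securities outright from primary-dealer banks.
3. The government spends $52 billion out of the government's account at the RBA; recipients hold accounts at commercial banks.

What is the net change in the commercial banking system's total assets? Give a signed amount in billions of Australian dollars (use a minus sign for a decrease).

+$373 billion

Currency deposit $321 billion: bank balance sheets expand → +$321B.
OMO purchase (from banks) $402 billion: just an asset swap on bank balance sheets → 0.
Government spending $52 billion: bank balance sheets expand → +$52B.
Net: 321 + 0 + 52 = +$373 billion.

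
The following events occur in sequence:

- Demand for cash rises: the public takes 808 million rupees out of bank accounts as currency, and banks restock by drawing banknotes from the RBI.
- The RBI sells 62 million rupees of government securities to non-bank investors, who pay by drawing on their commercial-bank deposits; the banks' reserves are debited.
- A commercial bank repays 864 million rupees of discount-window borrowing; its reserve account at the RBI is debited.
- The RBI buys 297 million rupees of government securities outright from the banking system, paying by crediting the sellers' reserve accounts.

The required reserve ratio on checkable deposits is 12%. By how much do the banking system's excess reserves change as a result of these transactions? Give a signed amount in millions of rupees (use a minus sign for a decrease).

Currency withdrawal 808 million rupees: reserves −808M, deposits −808M.
Asset sale (to non-banks) 62 million rupees: reserves −62M, deposits −62M.
Discount-window repayment 864 million rupees: reserves −864M, deposits 0.
OMO purchase (from banks) 297 million rupees: reserves +297M, deposits 0.
Totals: Δreserves = −1437M, Δdeposits = −870M.
Δrequired reserves = 12% × −870M = −104.4M.
Δexcess reserves = Δreserves − Δrequired = −1437M − (−104.4M) = -1332.6 million.

-1332.6 million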